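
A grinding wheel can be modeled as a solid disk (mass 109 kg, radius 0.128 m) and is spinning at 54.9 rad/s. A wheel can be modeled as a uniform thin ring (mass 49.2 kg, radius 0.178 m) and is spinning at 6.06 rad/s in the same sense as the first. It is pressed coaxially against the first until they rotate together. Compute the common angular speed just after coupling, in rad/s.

No external torque acts about the common axis, so total angular momentum is conserved.
Moments of inertia: I_A = ½(109)(0.128)² = 0.8929 kg·m²; I_B = (49.2)(0.178)² = 1.559 kg·m².
Taking A's sense as positive: L = (0.8929)(54.9) + (1.559)(6.06) = 58.47 kg·m²·rad/s.
Combined I = 0.8929 + 1.559 = 2.452 kg·m².
ω_f = L / I = 58.47 / 2.452 = 23.85 rad/s.

|ω_f| ≈ 23.8 rad/s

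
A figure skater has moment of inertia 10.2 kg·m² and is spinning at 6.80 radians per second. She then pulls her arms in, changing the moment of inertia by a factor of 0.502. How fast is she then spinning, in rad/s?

ω₂ ≈ 13.5 rad/s

No external torque acts about the spin axis, so angular momentum is conserved.
I₂ = 0.502 × 10.2 = 5.120 kg·m².
ω₂ = I₁ω₁ / I₂ = (10.20)(6.80 rad/s) / (5.120) = 13.55 rad/s.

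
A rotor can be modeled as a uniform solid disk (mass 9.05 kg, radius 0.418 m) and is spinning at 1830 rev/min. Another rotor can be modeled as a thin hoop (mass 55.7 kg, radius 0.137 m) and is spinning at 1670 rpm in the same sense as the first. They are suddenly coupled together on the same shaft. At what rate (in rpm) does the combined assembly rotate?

No external torque acts about the common axis, so total angular momentum is conserved.
Moments of inertia: I_A = ½(9.05)(0.418)² = 0.7906 kg·m²; I_B = (55.7)(0.137)² = 1.045 kg·m².
Taking A's sense as positive: L = (0.7906)(1830) + (1.045)(1670) = 3193 kg·m²·rpm.
Combined I = 0.7906 + 1.045 = 1.836 kg·m².
ω_f = L / I = 3193 / 1.836 = 1739 rpm.

|ω_f| ≈ 1740 rpm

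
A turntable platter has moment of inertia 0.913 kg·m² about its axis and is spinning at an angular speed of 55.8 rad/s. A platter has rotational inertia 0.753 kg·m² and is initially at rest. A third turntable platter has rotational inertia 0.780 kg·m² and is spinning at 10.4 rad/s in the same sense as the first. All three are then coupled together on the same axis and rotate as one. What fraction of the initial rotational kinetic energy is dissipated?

No external torque acts about the common axis, so total angular momentum is conserved.
Taking A's sense as positive: L = (0.9130)(55.8) + (0.7800)(10.4) = 59.06 kg·m²·rad/s.
Combined I = 0.9130 + 0.7530 + 0.7800 = 2.446 kg·m².
ω_f = L / I = 59.06 / 2.446 = 24.14 rad/s.
KE_i = ½ΣIω² = 1464 J; KE_f = ½(2.446)(24.14)² = 713.0 J.
Fraction dissipated = (KE_i − KE_f)/KE_i = 0.5129.

fraction ≈ 0.513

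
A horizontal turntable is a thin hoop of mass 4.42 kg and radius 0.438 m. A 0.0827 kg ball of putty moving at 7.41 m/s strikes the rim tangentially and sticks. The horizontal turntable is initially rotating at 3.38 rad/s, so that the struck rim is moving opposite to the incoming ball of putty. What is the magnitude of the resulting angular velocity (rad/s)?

The axle reaction passes through the axle and exerts no torque about it; angular momentum about the axle is conserved through the impact.
I_p = (4.42)(0.438)² = 0.8480 kg·m². Taking the sense of the ball of putty's angular momentum as positive, L_{ball} = m v R = (0.0827)(7.41)(0.438) = 0.2684 kg·m²/s.
L_i = −I_p ω_p + m v R = −(0.8480)(3.38) + 0.2684 = -2.598 kg·m²/s.
After sticking, I_f = I_p + m R² = 0.8480 + (0.0827)(0.438)² = 0.8638 kg·m².
ω_f = L_i / I_f = -2.598 / 0.8638 = -3.007 rad/s.

|ω_f| ≈ 3.01 rad/s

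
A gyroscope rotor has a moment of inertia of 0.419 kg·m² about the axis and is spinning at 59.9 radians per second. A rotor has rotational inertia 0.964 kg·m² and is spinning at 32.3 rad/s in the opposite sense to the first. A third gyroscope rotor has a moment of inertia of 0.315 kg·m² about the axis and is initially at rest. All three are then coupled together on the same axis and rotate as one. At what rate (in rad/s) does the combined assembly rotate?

The coupling torques are internal; angular momentum about the shared axis is conserved.
Taking A's sense as positive: L = (0.4190)(59.9) − (0.9640)(32.3) = -6.039 kg·m²·rad/s.
Combined I = 0.4190 + 0.9640 + 0.3150 = 1.698 kg·m².
ω_f = L / I = -6.039 / 1.698 = -3.557 rad/s.

|ω_f| ≈ 3.56 rad/s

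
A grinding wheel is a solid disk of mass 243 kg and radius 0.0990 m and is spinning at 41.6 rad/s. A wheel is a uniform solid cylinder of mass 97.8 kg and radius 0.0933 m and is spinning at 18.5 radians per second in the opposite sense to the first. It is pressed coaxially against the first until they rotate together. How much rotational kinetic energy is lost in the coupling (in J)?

ΔKE lost ≈ 566 J

The coupling torques are internal; angular momentum about the shared axis is conserved.
Moments of inertia: I_A = ½(243)(0.0990)² = 1.191 kg·m²; I_B = ½(97.8)(0.0933)² = 0.4257 kg·m².
Taking A's sense as positive: L = (1.191)(41.6) − (0.4257)(18.5) = 41.66 kg·m²·rad/s.
Combined I = 1.191 + 0.4257 = 1.616 kg·m².
ω_f = L / I = 41.66 / 1.616 = 25.77 rad/s.
KE_i = ½ΣIω² = 1103 J; KE_f = ½(1.616)(25.77)² = 536.9 J.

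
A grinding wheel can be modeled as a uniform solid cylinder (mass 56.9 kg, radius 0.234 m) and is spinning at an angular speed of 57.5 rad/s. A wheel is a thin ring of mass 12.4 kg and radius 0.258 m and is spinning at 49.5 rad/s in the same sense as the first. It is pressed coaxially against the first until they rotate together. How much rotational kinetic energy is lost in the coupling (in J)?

The coupling torques are internal; angular momentum about the shared axis is conserved.
Moments of inertia: I_A = ½(56.9)(0.234)² = 1.558 kg·m²; I_B = (12.4)(0.258)² = 0.8254 kg·m².
Taking A's sense as positive: L = (1.558)(57.5) + (0.8254)(49.5) = 130.4 kg·m²·rad/s.
Combined I = 1.558 + 0.8254 = 2.383 kg·m².
ω_f = L / I = 130.4 / 2.383 = 54.73 rad/s.
KE_i = ½ΣIω² = 3586 J; KE_f = ½(2.383)(54.73)² = 3569 J.

ΔKE lost ≈ 17.3 J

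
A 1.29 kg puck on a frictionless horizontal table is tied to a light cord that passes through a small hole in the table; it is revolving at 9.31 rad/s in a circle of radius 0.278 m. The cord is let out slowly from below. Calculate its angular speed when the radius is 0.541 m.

The constraining force is radial, so m r² ω about the center is conserved.
ω₂ = ω₁ (r₁/r₂)² = (9.31)(0.278/0.541)² = 2.458 rad/s.

ω₂ ≈ 2.46 rad/s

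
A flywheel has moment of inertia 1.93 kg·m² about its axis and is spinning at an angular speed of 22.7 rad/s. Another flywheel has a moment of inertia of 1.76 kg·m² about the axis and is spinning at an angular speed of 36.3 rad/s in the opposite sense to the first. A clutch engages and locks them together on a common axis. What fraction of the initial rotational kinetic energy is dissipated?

fraction ≈ 0.967

The coupling torques are internal; angular momentum about the shared axis is conserved.
Taking A's sense as positive: L = (1.930)(22.7) − (1.760)(36.3) = -20.08 kg·m²·rad/s.
Combined I = 1.930 + 1.760 = 3.690 kg·m².
ω_f = L / I = -20.08 / 3.690 = -5.441 rad/s.
KE_i = ½ΣIω² = 1657 J; KE_f = ½(3.690)(5.441)² = 54.62 J.
Fraction dissipated = (KE_i − KE_f)/KE_i = 0.9670.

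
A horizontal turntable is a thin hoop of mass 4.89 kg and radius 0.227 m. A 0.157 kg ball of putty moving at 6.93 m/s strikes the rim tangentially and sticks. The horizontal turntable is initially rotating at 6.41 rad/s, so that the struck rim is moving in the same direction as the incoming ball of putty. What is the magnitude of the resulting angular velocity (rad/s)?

The axle reaction passes through the axle and exerts no torque about it; angular momentum about the axle is conserved through the impact.
I_p = (4.89)(0.227)² = 0.2520 kg·m². Taking the sense of the ball of putty's angular momentum as positive, L_{ball} = m v R = (0.157)(6.93)(0.227) = 0.2470 kg·m²/s.
L_i = +I_p ω_p + m v R = +(0.2520)(6.41) + 0.2470 = 1.862 kg·m²/s.
After sticking, I_f = I_p + m R² = 0.2520 + (0.157)(0.227)² = 0.2601 kg·m².
ω_f = L_i / I_f = 1.862 / 0.2601 = 7.160 rad/s.

|ω_f| ≈ 7.16 rad/s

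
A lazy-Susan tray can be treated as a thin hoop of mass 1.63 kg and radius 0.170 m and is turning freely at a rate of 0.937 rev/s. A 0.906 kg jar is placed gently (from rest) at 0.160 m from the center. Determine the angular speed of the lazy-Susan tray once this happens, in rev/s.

No external torque acts about the center; L_before = L_after.
I_p = (1.63)(0.170)² = 0.04711 kg·m².
Added inertia Σmr² = (0.906)(0.160)² = 0.02319 kg·m²; I_f = 0.04711 + 0.02319 = 0.07030 kg·m².
ω_f = I_p ω_i / I_f = (0.04711)(0.937) / 0.07030 = 0.6279 rev/s.

ω_f ≈ 0.628 rev/s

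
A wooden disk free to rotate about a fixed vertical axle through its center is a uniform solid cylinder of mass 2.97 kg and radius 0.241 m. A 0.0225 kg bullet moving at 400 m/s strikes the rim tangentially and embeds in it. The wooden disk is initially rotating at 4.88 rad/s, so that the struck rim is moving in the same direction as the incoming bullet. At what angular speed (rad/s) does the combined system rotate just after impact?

|ω_f| ≈ 29.6 rad/s

About the axle the impulsive forces during the collision are internal, so angular momentum about that axis is conserved.
I_p = ½(2.97)(0.241)² = 0.08625 kg·m². Taking the sense of the bullet's angular momentum as positive, L_{bullet} = m v R = (0.0225)(400)(0.241) = 2.169 kg·m²/s.
L_i = +I_p ω_p + m v R = +(0.08625)(4.88) + 2.169 = 2.590 kg·m²/s.
After sticking, I_f = I_p + m R² = 0.08625 + (0.0225)(0.241)² = 0.08756 kg·m².
ω_f = L_i / I_f = 2.590 / 0.08756 = 29.58 rad/s.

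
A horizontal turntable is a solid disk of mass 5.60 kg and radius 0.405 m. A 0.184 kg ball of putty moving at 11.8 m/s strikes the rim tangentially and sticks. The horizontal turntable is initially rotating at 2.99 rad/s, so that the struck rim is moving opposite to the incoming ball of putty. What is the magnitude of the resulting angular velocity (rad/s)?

|ω_f| ≈ 1.01 rad/s

The axle reaction passes through the axle and exerts no torque about it; angular momentum about the axle is conserved through the impact.
I_p = ½(5.60)(0.405)² = 0.4593 kg·m². Taking the sense of the ball of putty's angular momentum as positive, L_{ball} = m v R = (0.184)(11.8)(0.405) = 0.8793 kg·m²/s.
L_i = −I_p ω_p + m v R = −(0.4593)(2.99) + 0.8793 = -0.4939 kg·m²/s.
After sticking, I_f = I_p + m R² = 0.4593 + (0.184)(0.405)² = 0.4895 kg·m².
ω_f = L_i / I_f = -0.4939 / 0.4895 = -1.009 rad/s.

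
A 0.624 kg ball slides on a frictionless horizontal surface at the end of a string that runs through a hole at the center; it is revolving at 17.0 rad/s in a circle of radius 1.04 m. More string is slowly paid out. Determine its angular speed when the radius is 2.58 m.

ω₂ ≈ 2.76 rad/s

No torque about the axis ⇒ m r₁² ω₁ = m r₂² ω₂.
ω₂ = ω₁ (r₁/r₂)² = (17.0)(1.04/2.58)² = 2.762 rad/s.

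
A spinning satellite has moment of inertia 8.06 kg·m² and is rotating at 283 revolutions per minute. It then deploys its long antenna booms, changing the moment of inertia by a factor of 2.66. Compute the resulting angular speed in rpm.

Angular momentum about the spin axis is conserved since the torque about it is zero.
I₂ = 2.66 × 8.06 = 21.44 kg·m².
ω₂ = I₁ω₁ / I₂ = (8.060)(283 rpm) / (21.44) = 106.4 rpm.

ω₂ ≈ 106 rpm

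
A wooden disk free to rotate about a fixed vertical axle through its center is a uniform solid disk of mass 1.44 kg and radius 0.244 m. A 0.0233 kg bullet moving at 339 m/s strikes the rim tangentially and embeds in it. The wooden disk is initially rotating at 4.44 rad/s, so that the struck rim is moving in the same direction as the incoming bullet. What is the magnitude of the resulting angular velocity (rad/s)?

|ω_f| ≈ 47.9 rad/s

About the axle the impulsive forces during the collision are internal, so angular momentum about that axis is conserved.
I_p = ½(1.44)(0.244)² = 0.04287 kg·m². Taking the sense of the bullet's angular momentum as positive, L_{bullet} = m v R = (0.0233)(339)(0.244) = 1.927 kg·m²/s.
L_i = +I_p ω_p + m v R = +(0.04287)(4.44) + 1.927 = 2.118 kg·m²/s.
After sticking, I_f = I_p + m R² = 0.04287 + (0.0233)(0.244)² = 0.04425 kg·m².
ω_f = L_i / I_f = 2.118 / 0.04425 = 47.85 rad/s.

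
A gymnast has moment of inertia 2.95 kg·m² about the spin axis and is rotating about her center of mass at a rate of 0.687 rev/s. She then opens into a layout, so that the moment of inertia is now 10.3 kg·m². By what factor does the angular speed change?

With no external torque about the axis, L is conserved: I₁ω₁ = I₂ω₂.
ω₂/ω₁ = I₁/I₂ = 2.950 / 10.30 = 0.2864.

ω₂/ω₁ ≈ 0.286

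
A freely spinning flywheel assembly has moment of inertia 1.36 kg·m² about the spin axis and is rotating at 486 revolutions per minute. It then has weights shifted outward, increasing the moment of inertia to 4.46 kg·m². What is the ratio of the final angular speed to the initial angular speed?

Angular momentum about the spin axis is conserved since the torque about it is zero.
ω₂/ω₁ = I₁/I₂ = 1.360 / 4.460 = 0.3049.

ω₂/ω₁ ≈ 0.305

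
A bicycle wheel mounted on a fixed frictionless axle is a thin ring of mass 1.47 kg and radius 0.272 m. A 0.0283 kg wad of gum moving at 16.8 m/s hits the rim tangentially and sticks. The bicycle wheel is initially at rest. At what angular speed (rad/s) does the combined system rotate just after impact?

|ω_f| ≈ 1.17 rad/s

About the axle the impulsive forces during the collision are internal, so angular momentum about that axis is conserved.
I_p = (1.47)(0.272)² = 0.1088 kg·m². Taking the sense of the wad of gum's angular momentum as positive, L_{wad} = m v R = (0.0283)(16.8)(0.272) = 0.1293 kg·m²/s.
L_i = 0 + 0.1293 = 0.1293 kg·m²/s.
After sticking, I_f = I_p + m R² = 0.1088 + (0.0283)(0.272)² = 0.1109 kg·m².
ω_f = L_i / I_f = 0.1293 / 0.1109 = 1.167 rad/s.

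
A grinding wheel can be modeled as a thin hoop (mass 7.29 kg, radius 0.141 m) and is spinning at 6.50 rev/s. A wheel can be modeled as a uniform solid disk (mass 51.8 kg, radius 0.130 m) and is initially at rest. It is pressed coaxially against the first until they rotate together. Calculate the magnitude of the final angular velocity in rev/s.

|ω_f| ≈ 1.62 rev/s

No external torque acts about the common axis, so total angular momentum is conserved.
Moments of inertia: I_A = (7.29)(0.141)² = 0.1449 kg·m²; I_B = ½(51.8)(0.130)² = 0.4377 kg·m².
Taking A's sense as positive: L = (0.1449)(6.50) = 0.9421 kg·m²·rev/s.
Combined I = 0.1449 + 0.4377 = 0.5826 kg·m².
ω_f = L / I = 0.9421 / 0.5826 = 1.617 rev/s.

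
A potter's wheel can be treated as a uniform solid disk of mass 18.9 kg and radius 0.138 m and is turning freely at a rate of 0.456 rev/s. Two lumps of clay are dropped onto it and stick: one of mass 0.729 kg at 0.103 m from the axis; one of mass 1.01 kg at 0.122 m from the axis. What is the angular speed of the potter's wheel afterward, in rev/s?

ω_f ≈ 0.405 rev/s

No external torque acts about the axis; L_before = L_after.
I_p = ½(18.9)(0.138)² = 0.1800 kg·m².
Added inertia Σmr² = (0.729)(0.103)² + (1.01)(0.122)² = 0.02277 kg·m²; I_f = 0.1800 + 0.02277 = 0.2027 kg·m².
ω_f = I_p ω_i / I_f = (0.1800)(0.456) / 0.2027 = 0.4048 rev/s.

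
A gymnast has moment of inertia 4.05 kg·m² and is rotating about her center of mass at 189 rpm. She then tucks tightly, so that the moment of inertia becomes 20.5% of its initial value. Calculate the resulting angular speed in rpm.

ω₂ ≈ 922 rpm

With no external torque about the axis, L is conserved: I₁ω₁ = I₂ω₂.
I₂ = 0.205 × 4.05 = 0.8302 kg·m².
ω₂ = I₁ω₁ / I₂ = (4.050)(189 rpm) / (0.8302) = 922.0 rpm.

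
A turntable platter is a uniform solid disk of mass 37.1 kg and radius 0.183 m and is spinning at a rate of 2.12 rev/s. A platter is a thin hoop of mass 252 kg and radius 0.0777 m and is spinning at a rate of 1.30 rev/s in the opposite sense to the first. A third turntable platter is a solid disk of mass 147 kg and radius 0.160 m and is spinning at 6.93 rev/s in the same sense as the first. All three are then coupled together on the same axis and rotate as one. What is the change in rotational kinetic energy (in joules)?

ΔKE ≈ -1140 J

The coupling torques are internal; angular momentum about the shared axis is conserved.
Moments of inertia: I_A = ½(37.1)(0.183)² = 0.6212 kg·m²; I_B = (252)(0.0777)² = 1.521 kg·m²; I_C = ½(147)(0.160)² = 1.882 kg·m².
Taking A's sense as positive: L = (0.6212)(2.12) − (1.521)(1.30) + (1.882)(6.93) = 12.38 kg·m²·rev/s.
Combined I = 0.6212 + 1.521 + 1.882 = 4.024 kg·m².
ω_f = L / I = 12.38 / 4.024 = 3.076 rev/s.
KE_i = ½ΣIω² = 1890 J; KE_f = ½(4.024)(19.33)² = 751.6 J.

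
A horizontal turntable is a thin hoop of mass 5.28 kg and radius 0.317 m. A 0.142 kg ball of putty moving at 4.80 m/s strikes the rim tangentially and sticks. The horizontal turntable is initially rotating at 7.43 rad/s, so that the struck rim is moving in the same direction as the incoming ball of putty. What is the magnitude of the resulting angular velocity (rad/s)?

The axle reaction passes through the axle and exerts no torque about it; angular momentum about the axle is conserved through the impact.
I_p = (5.28)(0.317)² = 0.5306 kg·m². Taking the sense of the ball of putty's angular momentum as positive, L_{ball} = m v R = (0.142)(4.80)(0.317) = 0.2161 kg·m²/s.
L_i = +I_p ω_p + m v R = +(0.5306)(7.43) + 0.2161 = 4.158 kg·m²/s.
After sticking, I_f = I_p + m R² = 0.5306 + (0.142)(0.317)² = 0.5449 kg·m².
ω_f = L_i / I_f = 4.158 / 0.5449 = 7.632 rad/s.

|ω_f| ≈ 7.63 rad/s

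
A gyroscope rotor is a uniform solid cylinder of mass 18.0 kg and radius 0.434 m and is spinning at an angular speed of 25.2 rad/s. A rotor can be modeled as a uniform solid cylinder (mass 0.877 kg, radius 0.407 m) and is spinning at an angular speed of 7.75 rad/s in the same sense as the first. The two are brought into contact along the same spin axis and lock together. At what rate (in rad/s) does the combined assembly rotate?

No external torque acts about the common axis, so total angular momentum is conserved.
Moments of inertia: I_A = ½(18.0)(0.434)² = 1.695 kg·m²; I_B = ½(0.877)(0.407)² = 0.07264 kg·m².
Taking A's sense as positive: L = (1.695)(25.2) + (0.07264)(7.75) = 43.28 kg·m²·rad/s.
Combined I = 1.695 + 0.07264 = 1.768 kg·m².
ω_f = L / I = 43.28 / 1.768 = 24.48 rad/s.

|ω_f| ≈ 24.5 rad/s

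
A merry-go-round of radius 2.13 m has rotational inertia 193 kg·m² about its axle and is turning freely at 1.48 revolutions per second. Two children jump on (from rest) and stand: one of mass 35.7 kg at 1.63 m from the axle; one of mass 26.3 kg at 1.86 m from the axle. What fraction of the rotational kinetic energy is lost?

The added mass arrives with no angular momentum about the axle, and any external torque about the axle is negligible, so the system's angular momentum is conserved.
Added inertia Σmr² = (35.7)(1.63)² + (26.3)(1.86)² = 185.8 kg·m²; I_f = 193.0 + 185.8 = 378.8 kg·m².
ω_f = I_p ω_i / I_f = (193.0)(1.48) / 378.8 = 0.7540 rev/s.
KE_i = ½(193.0)(9.299 rad/s)² = 8345 J; KE_f = ½(378.8)(4.737)² = 4251 J.
Fraction lost = 0.4905.

fraction ≈ 0.491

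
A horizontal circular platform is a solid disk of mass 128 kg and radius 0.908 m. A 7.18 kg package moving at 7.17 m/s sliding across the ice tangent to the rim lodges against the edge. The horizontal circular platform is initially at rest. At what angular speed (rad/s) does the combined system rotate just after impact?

The axle reaction passes through the central axle and exerts no torque about it; angular momentum about the central axle is conserved through the impact.
I_p = ½(128)(0.908)² = 52.77 kg·m². Taking the sense of the package's angular momentum as positive, L_{package} = m v R = (7.18)(7.17)(0.908) = 46.74 kg·m²/s.
L_i = 0 + 46.74 = 46.74 kg·m²/s.
After sticking, I_f = I_p + m R² = 52.77 + (7.18)(0.908)² = 58.69 kg·m².
ω_f = L_i / I_f = 46.74 / 58.69 = 0.7965 rad/s.

|ω_f| ≈ 0.797 rad/s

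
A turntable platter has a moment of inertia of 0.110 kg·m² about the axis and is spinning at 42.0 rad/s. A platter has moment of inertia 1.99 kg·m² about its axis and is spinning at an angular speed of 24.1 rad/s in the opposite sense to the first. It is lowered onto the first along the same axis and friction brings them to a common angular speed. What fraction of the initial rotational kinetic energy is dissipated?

No external torque acts about the common axis, so total angular momentum is conserved.
Taking A's sense as positive: L = (0.1100)(42.0) − (1.990)(24.1) = -43.34 kg·m²·rad/s.
Combined I = 0.1100 + 1.990 = 2.100 kg·m².
ω_f = L / I = -43.34 / 2.100 = -20.64 rad/s.
KE_i = ½ΣIω² = 674.9 J; KE_f = ½(2.100)(20.64)² = 447.2 J.
Fraction dissipated = (KE_i − KE_f)/KE_i = 0.3374.

fraction ≈ 0.337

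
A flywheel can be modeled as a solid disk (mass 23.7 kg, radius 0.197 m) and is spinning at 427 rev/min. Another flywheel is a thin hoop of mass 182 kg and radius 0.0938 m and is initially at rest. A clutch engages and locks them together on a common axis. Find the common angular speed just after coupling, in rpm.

|ω_f| ≈ 95.3 rpm

The coupling torques are internal; angular momentum about the shared axis is conserved.
Moments of inertia: I_A = ½(23.7)(0.197)² = 0.4599 kg·m²; I_B = (182)(0.0938)² = 1.601 kg·m².
Taking A's sense as positive: L = (0.4599)(427) = 196.4 kg·m²·rpm.
Combined I = 0.4599 + 1.601 = 2.061 kg·m².
ω_f = L / I = 196.4 / 2.061 = 95.27 rpm.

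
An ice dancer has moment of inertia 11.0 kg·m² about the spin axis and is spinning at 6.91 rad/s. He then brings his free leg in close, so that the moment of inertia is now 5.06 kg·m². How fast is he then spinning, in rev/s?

ω₂ ≈ 2.39 rev/s

No external torque acts about the spin axis, so angular momentum is conserved.
ω₂ = I₁ω₁ / I₂ = (11.00)(6.91 rad/s) / (5.060) = 15.02 rad/s = 2.391 rev/s.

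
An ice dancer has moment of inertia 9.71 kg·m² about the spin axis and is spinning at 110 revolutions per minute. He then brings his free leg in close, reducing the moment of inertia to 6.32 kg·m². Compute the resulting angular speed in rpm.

No external torque acts about the spin axis, so angular momentum is conserved.
ω₂ = I₁ω₁ / I₂ = (9.710)(110 rpm) / (6.320) = 169.0 rpm.

ω₂ ≈ 169 rpm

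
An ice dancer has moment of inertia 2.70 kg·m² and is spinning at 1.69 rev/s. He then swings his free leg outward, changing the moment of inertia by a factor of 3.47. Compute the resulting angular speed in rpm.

No external torque acts about the spin axis, so angular momentum is conserved.
I₂ = 3.47 × 2.70 = 9.369 kg·m².
ω₂ = I₁ω₁ / I₂ = (2.700)(1.69 rev/s) / (9.369) = 0.4870 rev/s = 29.22 rpm.

ω₂ ≈ 29.2 rpm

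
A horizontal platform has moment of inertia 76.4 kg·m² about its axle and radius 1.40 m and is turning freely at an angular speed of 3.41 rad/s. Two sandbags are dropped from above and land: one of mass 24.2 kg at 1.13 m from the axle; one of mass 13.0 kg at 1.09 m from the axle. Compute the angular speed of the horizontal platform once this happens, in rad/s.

ω_f ≈ 2.12 rad/s

The added mass arrives with no angular momentum about the axle, and any external torque about the axle is negligible, so the system's angular momentum is conserved.
Added inertia Σmr² = (24.2)(1.13)² + (13.0)(1.09)² = 46.35 kg·m²; I_f = 76.40 + 46.35 = 122.7 kg·m².
ω_f = I_p ω_i / I_f = (76.40)(3.41) / 122.7 = 2.122 rad/s.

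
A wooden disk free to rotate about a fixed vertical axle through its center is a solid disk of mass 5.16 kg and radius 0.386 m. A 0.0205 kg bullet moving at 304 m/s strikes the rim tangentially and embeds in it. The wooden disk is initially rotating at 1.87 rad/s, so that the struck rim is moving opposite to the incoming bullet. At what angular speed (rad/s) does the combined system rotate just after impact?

|ω_f| ≈ 4.35 rad/s

About the axle the impulsive forces during the collision are internal, so angular momentum about that axis is conserved.
I_p = ½(5.16)(0.386)² = 0.3844 kg·m². Taking the sense of the bullet's angular momentum as positive, L_{bullet} = m v R = (0.0205)(304)(0.386) = 2.406 kg·m²/s.
L_i = −I_p ω_p + m v R = −(0.3844)(1.87) + 2.406 = 1.687 kg·m²/s.
After sticking, I_f = I_p + m R² = 0.3844 + (0.0205)(0.386)² = 0.3875 kg·m².
ω_f = L_i / I_f = 1.687 / 0.3875 = 4.353 rad/s.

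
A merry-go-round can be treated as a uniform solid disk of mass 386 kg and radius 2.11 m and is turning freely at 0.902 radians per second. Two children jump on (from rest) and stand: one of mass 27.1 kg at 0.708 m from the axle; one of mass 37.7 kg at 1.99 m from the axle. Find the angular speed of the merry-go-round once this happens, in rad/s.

No external torque acts about the axle; L_before = L_after.
I_p = ½(386)(2.11)² = 859.3 kg·m².
Added inertia Σmr² = (27.1)(0.708)² + (37.7)(1.99)² = 162.9 kg·m²; I_f = 859.3 + 162.9 = 1022 kg·m².
ω_f = I_p ω_i / I_f = (859.3)(0.902) / 1022 = 0.7583 rad/s.

ω_f ≈ 0.758 rad/s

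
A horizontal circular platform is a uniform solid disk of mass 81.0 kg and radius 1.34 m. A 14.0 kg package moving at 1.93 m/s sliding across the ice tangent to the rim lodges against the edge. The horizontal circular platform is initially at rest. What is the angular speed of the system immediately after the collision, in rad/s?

The axle reaction passes through the central axle and exerts no torque about it; angular momentum about the central axle is conserved through the impact.
I_p = ½(81.0)(1.34)² = 72.72 kg·m². Taking the sense of the package's angular momentum as positive, L_{package} = m v R = (14.0)(1.93)(1.34) = 36.21 kg·m²/s.
L_i = 0 + 36.21 = 36.21 kg·m²/s.
After sticking, I_f = I_p + m R² = 72.72 + (14.0)(1.34)² = 97.86 kg·m².
ω_f = L_i / I_f = 36.21 / 97.86 = 0.3700 rad/s.

|ω_f| ≈ 0.370 rad/s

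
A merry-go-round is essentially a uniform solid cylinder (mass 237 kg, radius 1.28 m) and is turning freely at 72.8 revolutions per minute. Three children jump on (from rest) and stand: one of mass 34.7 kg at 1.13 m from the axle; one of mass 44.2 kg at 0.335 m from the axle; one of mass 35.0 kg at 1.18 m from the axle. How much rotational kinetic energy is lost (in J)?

energy lost ≈ 1890 J

No external torque acts about the axle; L_before = L_after.
I_p = ½(237)(1.28)² = 194.2 kg·m².
Added inertia Σmr² = (34.7)(1.13)² + (44.2)(0.335)² + (35.0)(1.18)² = 98.00 kg·m²; I_f = 194.2 + 98.00 = 292.2 kg·m².
ω_f = I_p ω_i / I_f = (194.2)(72.8) / 292.2 = 48.38 rpm.
KE_i = ½(194.2)(7.624 rad/s)² = 5642 J; KE_f = ½(292.2)(5.066)² = 3749 J.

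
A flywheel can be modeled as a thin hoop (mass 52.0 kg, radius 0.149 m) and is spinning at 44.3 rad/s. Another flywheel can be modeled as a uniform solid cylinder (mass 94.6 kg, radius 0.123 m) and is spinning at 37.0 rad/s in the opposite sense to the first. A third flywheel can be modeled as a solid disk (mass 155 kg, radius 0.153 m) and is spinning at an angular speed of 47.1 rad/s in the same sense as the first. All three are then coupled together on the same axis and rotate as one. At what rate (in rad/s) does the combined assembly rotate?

The coupling torques are internal; angular momentum about the shared axis is conserved.
Moments of inertia: I_A = (52.0)(0.149)² = 1.154 kg·m²; I_B = ½(94.6)(0.123)² = 0.7156 kg·m²; I_C = ½(155)(0.153)² = 1.814 kg·m².
Taking A's sense as positive: L = (1.154)(44.3) − (0.7156)(37.0) + (1.814)(47.1) = 110.1 kg·m²·rad/s.
Combined I = 1.154 + 0.7156 + 1.814 = 3.684 kg·m².
ω_f = L / I = 110.1 / 3.684 = 29.89 rad/s.

|ω_f| ≈ 29.9 rad/s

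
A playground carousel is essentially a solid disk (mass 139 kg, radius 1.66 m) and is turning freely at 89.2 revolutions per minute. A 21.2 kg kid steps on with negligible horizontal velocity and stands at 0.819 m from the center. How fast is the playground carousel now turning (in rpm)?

No external torque acts about the center; L_before = L_after.
I_p = ½(139)(1.66)² = 191.5 kg·m².
Added inertia Σmr² = (21.2)(0.819)² = 14.22 kg·m²; I_f = 191.5 + 14.22 = 205.7 kg·m².
ω_f = I_p ω_i / I_f = (191.5)(89.2) / 205.7 = 83.03 rpm.

ω_f ≈ 83.0 rpm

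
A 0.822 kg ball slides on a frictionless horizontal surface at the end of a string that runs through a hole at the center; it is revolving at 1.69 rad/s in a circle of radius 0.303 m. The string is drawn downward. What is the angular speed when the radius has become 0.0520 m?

ω₂ ≈ 57.4 rad/s

The constraining force is radial, so m r² ω about the center is conserved.
ω₂ = ω₁ (r₁/r₂)² = (1.69)(0.303/0.0520)² = 57.38 rad/s.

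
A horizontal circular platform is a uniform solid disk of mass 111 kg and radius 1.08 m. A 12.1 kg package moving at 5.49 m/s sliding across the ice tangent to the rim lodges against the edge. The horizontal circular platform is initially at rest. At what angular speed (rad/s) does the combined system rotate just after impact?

|ω_f| ≈ 0.910 rad/s

The axle reaction passes through the central axle and exerts no torque about it; angular momentum about the central axle is conserved through the impact.
I_p = ½(111)(1.08)² = 64.74 kg·m². Taking the sense of the package's angular momentum as positive, L_{package} = m v R = (12.1)(5.49)(1.08) = 71.74 kg·m²/s.
L_i = 0 + 71.74 = 71.74 kg·m²/s.
After sticking, I_f = I_p + m R² = 64.74 + (12.1)(1.08)² = 78.85 kg·m².
ω_f = L_i / I_f = 71.74 / 78.85 = 0.9099 rad/s.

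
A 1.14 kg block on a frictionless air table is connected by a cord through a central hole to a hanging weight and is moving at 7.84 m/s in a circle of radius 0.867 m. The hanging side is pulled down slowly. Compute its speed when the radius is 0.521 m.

Central (radial) force ⇒ zero torque about the center ⇒ m v r is constant.
v₂ = v₁ r₁ / r₂ = (7.84)(0.867) / (0.521) = 13.05 m/s.

v₂ ≈ 13.0 m/s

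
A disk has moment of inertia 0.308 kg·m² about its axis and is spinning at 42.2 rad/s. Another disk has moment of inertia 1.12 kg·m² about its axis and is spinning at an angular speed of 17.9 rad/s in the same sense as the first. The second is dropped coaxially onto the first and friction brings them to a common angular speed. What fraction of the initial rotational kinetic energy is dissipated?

No external torque acts about the common axis, so total angular momentum is conserved.
Taking A's sense as positive: L = (0.3080)(42.2) + (1.120)(17.9) = 33.05 kg·m²·rad/s.
Combined I = 0.3080 + 1.120 = 1.428 kg·m².
ω_f = L / I = 33.05 / 1.428 = 23.14 rad/s.
KE_i = ½ΣIω² = 453.7 J; KE_f = ½(1.428)(23.14)² = 382.4 J.
Fraction dissipated = (KE_i − KE_f)/KE_i = 0.1572.

fraction ≈ 0.157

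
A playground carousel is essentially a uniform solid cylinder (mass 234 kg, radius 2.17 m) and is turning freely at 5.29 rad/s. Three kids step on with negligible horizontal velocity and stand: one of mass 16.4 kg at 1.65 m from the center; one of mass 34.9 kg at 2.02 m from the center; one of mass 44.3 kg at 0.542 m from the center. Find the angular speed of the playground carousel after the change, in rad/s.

ω_f ≈ 3.88 rad/s

The added mass arrives with no angular momentum about the center, and any external torque about the center is negligible, so the system's angular momentum is conserved.
I_p = ½(234)(2.17)² = 550.9 kg·m².
Added inertia Σmr² = (16.4)(1.65)² + (34.9)(2.02)² + (44.3)(0.542)² = 200.1 kg·m²; I_f = 550.9 + 200.1 = 751.0 kg·m².
ω_f = I_p ω_i / I_f = (550.9)(5.29) / 751.0 = 3.881 rad/s.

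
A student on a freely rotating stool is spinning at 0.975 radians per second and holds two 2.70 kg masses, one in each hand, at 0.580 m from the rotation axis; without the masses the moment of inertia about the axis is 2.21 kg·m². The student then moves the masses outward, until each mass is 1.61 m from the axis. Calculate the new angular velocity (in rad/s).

ω₂ ≈ 0.242 rad/s

No external torque acts about the spin axis, so angular momentum is conserved.
I₁ = 2.21 + 2(2.70)(0.580)² = 4.027 kg·m²; I₂ = 2.21 + 2(2.70)(1.61)² = 16.21 kg·m².
ω₂ = I₁ω₁ / I₂ = (4.027)(0.975 rad/s) / (16.21) = 0.2422 rad/s.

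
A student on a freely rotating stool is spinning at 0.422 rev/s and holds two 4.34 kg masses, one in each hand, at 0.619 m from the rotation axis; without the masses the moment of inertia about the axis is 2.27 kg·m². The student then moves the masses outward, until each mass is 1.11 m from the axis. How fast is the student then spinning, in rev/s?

ω₂ ≈ 0.182 rev/s

With no external torque about the axis, L is conserved: I₁ω₁ = I₂ω₂.
I₁ = 2.27 + 2(4.34)(0.619)² = 5.596 kg·m²; I₂ = 2.27 + 2(4.34)(1.11)² = 12.96 kg·m².
ω₂ = I₁ω₁ / I₂ = (5.596)(0.422 rev/s) / (12.96) = 0.1821 rev/s.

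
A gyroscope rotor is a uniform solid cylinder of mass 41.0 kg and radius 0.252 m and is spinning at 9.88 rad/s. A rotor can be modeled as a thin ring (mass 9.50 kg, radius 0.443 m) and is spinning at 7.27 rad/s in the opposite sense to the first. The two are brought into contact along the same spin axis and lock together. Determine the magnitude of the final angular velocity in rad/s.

The coupling torques are internal; angular momentum about the shared axis is conserved.
Moments of inertia: I_A = ½(41.0)(0.252)² = 1.302 kg·m²; I_B = (9.50)(0.443)² = 1.864 kg·m².
Taking A's sense as positive: L = (1.302)(9.88) − (1.864)(7.27) = -0.6918 kg·m²·rad/s.
Combined I = 1.302 + 1.864 = 3.166 kg·m².
ω_f = L / I = -0.6918 / 3.166 = -0.2185 rad/s.

|ω_f| ≈ 0.219 rad/s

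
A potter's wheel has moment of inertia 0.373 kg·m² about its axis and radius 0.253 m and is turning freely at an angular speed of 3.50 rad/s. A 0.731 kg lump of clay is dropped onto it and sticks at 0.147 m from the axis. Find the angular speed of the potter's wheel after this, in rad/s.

The added mass arrives with no angular momentum about the axis, and any external torque about the axis is negligible, so the system's angular momentum is conserved.
Added inertia Σmr² = (0.731)(0.147)² = 0.01580 kg·m²; I_f = 0.3730 + 0.01580 = 0.3888 kg·m².
ω_f = I_p ω_i / I_f = (0.3730)(3.50) / 0.3888 = 3.358 rad/s.

ω_f ≈ 3.36 rad/s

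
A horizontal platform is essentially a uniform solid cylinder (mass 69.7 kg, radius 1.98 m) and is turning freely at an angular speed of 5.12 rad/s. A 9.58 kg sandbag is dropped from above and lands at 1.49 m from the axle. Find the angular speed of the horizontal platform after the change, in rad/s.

The added mass arrives with no angular momentum about the axle, and any external torque about the axle is negligible, so the system's angular momentum is conserved.
I_p = ½(69.7)(1.98)² = 136.6 kg·m².
Added inertia Σmr² = (9.58)(1.49)² = 21.27 kg·m²; I_f = 136.6 + 21.27 = 157.9 kg·m².
ω_f = I_p ω_i / I_f = (136.6)(5.12) / 157.9 = 4.430 rad/s.

ω_f ≈ 4.43 rad/s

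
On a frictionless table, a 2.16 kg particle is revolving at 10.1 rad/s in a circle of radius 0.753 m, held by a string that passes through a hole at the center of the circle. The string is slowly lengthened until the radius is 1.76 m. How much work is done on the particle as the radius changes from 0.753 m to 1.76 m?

The constraining force is radial, so m r² ω about the center is conserved.
ω₂ = ω₁ (r₁/r₂)² = (10.1)(0.753/1.76)² = 1.849 rad/s.
W = ΔKE = ½m(v₂² − v₁²) = -51.03 J.

W ≈ -51.0 J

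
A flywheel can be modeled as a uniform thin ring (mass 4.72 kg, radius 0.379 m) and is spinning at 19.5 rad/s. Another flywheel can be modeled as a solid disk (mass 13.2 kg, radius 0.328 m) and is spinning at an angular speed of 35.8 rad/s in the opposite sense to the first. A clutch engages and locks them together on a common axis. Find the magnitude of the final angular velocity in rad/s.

|ω_f| ≈ 8.79 rad/s

No external torque acts about the common axis, so total angular momentum is conserved.
Moments of inertia: I_A = (4.72)(0.379)² = 0.6780 kg·m²; I_B = ½(13.2)(0.328)² = 0.7101 kg·m².
Taking A's sense as positive: L = (0.6780)(19.5) − (0.7101)(35.8) = -12.20 kg·m²·rad/s.
Combined I = 0.6780 + 0.7101 = 1.388 kg·m².
ω_f = L / I = -12.20 / 1.388 = -8.789 rad/s.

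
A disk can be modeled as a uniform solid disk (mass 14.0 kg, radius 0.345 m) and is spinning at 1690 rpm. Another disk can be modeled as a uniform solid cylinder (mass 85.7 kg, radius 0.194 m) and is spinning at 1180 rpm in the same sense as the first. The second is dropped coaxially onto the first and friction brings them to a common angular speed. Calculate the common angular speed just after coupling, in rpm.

No external torque acts about the common axis, so total angular momentum is conserved.
Moments of inertia: I_A = ½(14.0)(0.345)² = 0.8332 kg·m²; I_B = ½(85.7)(0.194)² = 1.613 kg·m².
Taking A's sense as positive: L = (0.8332)(1690) + (1.613)(1180) = 3311 kg·m²·rpm.
Combined I = 0.8332 + 1.613 = 2.446 kg·m².
ω_f = L / I = 3311 / 2.446 = 1354 rpm.

|ω_f| ≈ 1350 rpm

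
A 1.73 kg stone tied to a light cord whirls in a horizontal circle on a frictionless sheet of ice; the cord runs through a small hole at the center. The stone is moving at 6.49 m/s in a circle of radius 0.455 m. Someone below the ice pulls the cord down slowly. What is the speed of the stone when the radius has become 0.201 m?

v₂ ≈ 14.7 m/s

Central (radial) force ⇒ zero torque about the center ⇒ m v r is constant.
v₂ = v₁ r₁ / r₂ = (6.49)(0.455) / (0.201) = 14.69 m/s.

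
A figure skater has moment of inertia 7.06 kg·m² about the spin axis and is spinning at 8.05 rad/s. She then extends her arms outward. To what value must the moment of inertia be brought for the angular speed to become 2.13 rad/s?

I₂ ≈ 26.7 kg·m²

No external torque acts about the spin axis, so angular momentum is conserved.
I₂ = I₁ω₁ / ω₂ = (7.06)(8.05) / (2.13) = 26.68 kg·m².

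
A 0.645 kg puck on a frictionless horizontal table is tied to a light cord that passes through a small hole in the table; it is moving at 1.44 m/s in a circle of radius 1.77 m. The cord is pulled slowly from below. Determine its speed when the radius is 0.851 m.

The only horizontal force on the mass is along the cord (radial), so it exerts no torque about the hole and angular momentum m v r is conserved.
v₂ = v₁ r₁ / r₂ = (1.44)(1.77) / (0.851) = 2.995 m/s.

v₂ ≈ 3.00 m/s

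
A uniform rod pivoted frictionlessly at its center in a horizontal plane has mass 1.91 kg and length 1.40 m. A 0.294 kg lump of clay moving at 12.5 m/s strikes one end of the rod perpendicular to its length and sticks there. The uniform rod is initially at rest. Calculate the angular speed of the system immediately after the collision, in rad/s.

About the pivot the impulsive forces during the collision are internal, so angular momentum about that axis is conserved.
I_p = (1/12)(1.91)(1.40)² = 0.3120 kg·m². Taking the sense of the lump of clay's angular momentum as positive, L_{lump} = m v R = (0.294)(12.5)(1.40/2) = 2.572 kg·m²/s.
L_i = 0 + 2.572 = 2.572 kg·m²/s.
After sticking, I_f = I_p + m R² = 0.3120 + (0.294)(1.40/2)² = 0.4560 kg·m².
ω_f = L_i / I_f = 2.572 / 0.4560 = 5.641 rad/s.

|ω_f| ≈ 5.64 rad/s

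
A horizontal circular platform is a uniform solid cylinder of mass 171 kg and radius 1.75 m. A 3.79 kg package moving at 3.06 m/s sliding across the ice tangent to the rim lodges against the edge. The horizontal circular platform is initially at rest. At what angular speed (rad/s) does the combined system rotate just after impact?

|ω_f| ≈ 0.0742 rad/s

The axle reaction passes through the central axle and exerts no torque about it; angular momentum about the central axle is conserved through the impact.
I_p = ½(171)(1.75)² = 261.8 kg·m². Taking the sense of the package's angular momentum as positive, L_{package} = m v R = (3.79)(3.06)(1.75) = 20.30 kg·m²/s.
L_i = 0 + 20.30 = 20.30 kg·m²/s.
After sticking, I_f = I_p + m R² = 261.8 + (3.79)(1.75)² = 273.5 kg·m².
ω_f = L_i / I_f = 20.30 / 273.5 = 0.07422 rad/s.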